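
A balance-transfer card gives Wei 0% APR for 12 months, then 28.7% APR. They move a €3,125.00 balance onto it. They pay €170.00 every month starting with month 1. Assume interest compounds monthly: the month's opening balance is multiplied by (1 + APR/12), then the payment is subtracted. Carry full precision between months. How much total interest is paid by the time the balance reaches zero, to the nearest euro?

Promo months 1–12 at r₀ = 0%/12 = 0; months 13+ at r₁ = 28.7%/12 = 0.0239167.
After month 12 (no interest yet): B = €3,125.00 − 12·€170.00 = €1,085.00.
Then at r₁ with €170.00/mo: n₂ = −ln(1 − r₁·B/P)/ln(1+r₁) ≈ 7.01 → 8 more payments.
Total paid = 19·€170.00 + €1.38 = €3,231.38; interest = €3,231.38 − €3,125.00 = €106.38.

€106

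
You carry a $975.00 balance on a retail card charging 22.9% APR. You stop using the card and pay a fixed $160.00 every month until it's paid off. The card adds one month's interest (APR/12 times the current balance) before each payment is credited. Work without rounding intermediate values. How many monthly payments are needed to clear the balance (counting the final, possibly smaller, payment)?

7 payments

Monthly rate r = 22.9%/12 = 1.90833% = 0.0190833.
Recurrence: B ← B·(1+r) − $160.00.
Month 1: interest $18.61; balance after payment $833.61.
Month 2: interest $15.91; balance after payment $689.51.
Closed form: n = −ln(1 − rB₀/P)/ln(1+r) = −ln(0.88371)/ln(1.01908) ≈ 6.540, so the balance reaches zero during payment 7.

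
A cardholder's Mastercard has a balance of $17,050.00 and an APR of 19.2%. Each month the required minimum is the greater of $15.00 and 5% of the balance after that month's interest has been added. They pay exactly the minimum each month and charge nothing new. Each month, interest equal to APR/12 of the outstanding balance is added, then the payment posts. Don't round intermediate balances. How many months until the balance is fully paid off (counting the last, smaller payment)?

139 months

Monthly rate r = 19.2%/12 = 1.6% = 0.016.
While 5% of the post-interest balance exceeds $15.00, each month B ← (B·(1+r))·(1 − 0.05), i.e. B shrinks by the factor (1+r)·0.95 = 0.9652.
This holds for months 1–115. Entering month 116 the balance is $290.21; 5% of the post-interest balance is now below $15.00, so the flat $15.00 minimum applies from here.
From month 116 a fixed $15.00 at rate r clears $290.21 in 24 more payments. Total: 115 + 24 = 139 months.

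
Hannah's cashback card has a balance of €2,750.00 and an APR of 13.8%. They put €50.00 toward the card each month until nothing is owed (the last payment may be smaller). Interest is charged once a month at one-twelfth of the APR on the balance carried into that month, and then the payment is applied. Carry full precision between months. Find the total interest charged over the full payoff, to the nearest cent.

€1,627.36

Monthly rate r = 13.8%/12 = 1.15% = 0.0115.
Payoff takes n = ⌈−ln(1 − rB₀/P)/ln(1+r)⌉ = ⌈87.546⌉ = 88 payments; the last is €27.36.
Total paid = 87·€50.00 + €27.36 = €4,377.36.
Total interest = total paid − principal = €4,377.36 − €2,750.00 = €1,627.36.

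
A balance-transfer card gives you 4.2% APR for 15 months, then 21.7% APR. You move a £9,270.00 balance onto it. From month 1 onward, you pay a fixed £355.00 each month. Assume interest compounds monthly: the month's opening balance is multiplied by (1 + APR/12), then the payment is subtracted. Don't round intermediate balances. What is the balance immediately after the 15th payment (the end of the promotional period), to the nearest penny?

Promo months 1–15 at r₀ = 4.2%/12 = 0.0035; months 16+ at r₁ = 21.7%/12 = 0.0180833.
After month 15: iterate B ← B·(1+r₀) − £355.00 for 15 months → £4,311.32.

£4,311.32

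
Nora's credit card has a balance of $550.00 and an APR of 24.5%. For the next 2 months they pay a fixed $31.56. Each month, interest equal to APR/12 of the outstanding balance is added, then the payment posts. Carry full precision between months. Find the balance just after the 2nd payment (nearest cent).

$508.92

Monthly rate r = 24.5%/12 = 2.04167% = 0.0204167.
Each month: B ← B·(1+r) − $31.56.
Month 1: interest $11.23; balance after payment $529.67.
Month 2: interest $10.81; balance after payment $508.92.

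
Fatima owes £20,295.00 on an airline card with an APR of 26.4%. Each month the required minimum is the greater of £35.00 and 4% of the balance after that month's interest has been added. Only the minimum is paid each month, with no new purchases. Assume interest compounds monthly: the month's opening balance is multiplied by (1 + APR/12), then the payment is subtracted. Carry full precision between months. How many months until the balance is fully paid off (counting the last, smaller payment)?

Monthly rate r = 26.4%/12 = 2.2% = 0.022.
While 4% of the post-interest balance exceeds £35.00, each month B ← (B·(1+r))·(1 − 0.04), i.e. B shrinks by the factor (1+r)·0.96 = 0.98112.
This holds for months 1–167. Entering month 168 the balance is £841.37; 4% of the post-interest balance is now below £35.00, so the flat £35.00 minimum applies from here.
From month 168 a fixed £35.00 at rate r clears £841.37 in 35 more payments. Total: 167 + 35 = 202 months.

202 months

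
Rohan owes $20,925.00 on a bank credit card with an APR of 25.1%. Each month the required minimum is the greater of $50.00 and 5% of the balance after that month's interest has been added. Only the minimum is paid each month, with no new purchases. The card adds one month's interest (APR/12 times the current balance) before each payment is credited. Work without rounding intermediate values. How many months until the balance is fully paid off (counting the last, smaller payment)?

126 months

Monthly rate r = 25.1%/12 = 2.09167% = 0.0209167.
While 5% of the post-interest balance exceeds $50.00, each month B ← (B·(1+r))·(1 − 0.05), i.e. B shrinks by the factor (1+r)·0.95 = 0.96987.
This holds for months 1–101. Entering month 102 the balance is $952.29; 5% of the post-interest balance is now below $50.00, so the flat $50.00 minimum applies from here.
From month 102 a fixed $50.00 at rate r clears $952.29 in 25 more payments. Total: 101 + 25 = 126 months.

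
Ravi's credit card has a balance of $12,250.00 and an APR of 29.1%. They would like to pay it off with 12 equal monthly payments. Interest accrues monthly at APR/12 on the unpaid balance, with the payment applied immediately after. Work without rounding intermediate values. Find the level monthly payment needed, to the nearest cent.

Monthly rate r = 29.1%/12 = 2.425% = 0.02425.
Level-payment amortization: P = B₀·r / (1 − (1+r)^(−n)) = 12250.00·0.02425 / (1 − 1.02425^(−12)).
Denominator 1 − (1+r)^(−12) = 0.249884174.
P = 297.062 / 0.249884174 ≈ 1188.80.

$1,188.80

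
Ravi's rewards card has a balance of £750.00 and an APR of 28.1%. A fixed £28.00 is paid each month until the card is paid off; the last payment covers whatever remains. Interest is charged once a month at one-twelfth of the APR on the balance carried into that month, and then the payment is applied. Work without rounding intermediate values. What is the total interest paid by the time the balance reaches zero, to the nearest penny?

£443.78

Monthly rate r = 28.1%/12 = 2.34167% = 0.0234167.
Payoff takes n = ⌈−ln(1 − rB₀/P)/ln(1+r)⌉ = ⌈42.632⌉ = 43 payments; the last is £17.78.
Total paid = 42·£28.00 + £17.78 = £1,193.78.
Total interest = total paid − principal = £1,193.78 − £750.00 = £443.78.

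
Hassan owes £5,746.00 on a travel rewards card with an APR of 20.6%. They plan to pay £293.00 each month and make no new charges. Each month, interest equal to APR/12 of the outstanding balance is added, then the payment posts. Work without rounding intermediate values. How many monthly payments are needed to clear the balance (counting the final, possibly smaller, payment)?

Monthly rate r = 20.6%/12 = 1.71667% = 0.0171667.
Recurrence: B ← B·(1+r) − £293.00.
Month 1: interest £98.64; balance after payment £5,551.64.
Month 2: interest £95.30; balance after payment £5,353.94.
Closed form: n = −ln(1 − rB₀/P)/ln(1+r) = −ln(0.66335)/ln(1.01717) ≈ 24.115, so the balance reaches zero during payment 25.

25 payments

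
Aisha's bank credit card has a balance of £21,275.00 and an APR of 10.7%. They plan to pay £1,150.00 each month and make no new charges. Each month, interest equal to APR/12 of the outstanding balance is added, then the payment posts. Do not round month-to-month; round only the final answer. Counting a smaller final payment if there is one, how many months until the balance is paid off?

Monthly rate r = 10.7%/12 = 0.891667% = 0.00891667.
Recurrence: B ← B·(1+r) − £1,150.00.
Month 1: interest £189.70; balance after payment £20,314.70.
Month 2: interest £181.14; balance after payment £19,345.84.
Closed form: n = −ln(1 − rB₀/P)/ln(1+r) = −ln(0.83504)/ln(1.00892) ≈ 20.308, so the balance reaches zero during payment 21.

21 payments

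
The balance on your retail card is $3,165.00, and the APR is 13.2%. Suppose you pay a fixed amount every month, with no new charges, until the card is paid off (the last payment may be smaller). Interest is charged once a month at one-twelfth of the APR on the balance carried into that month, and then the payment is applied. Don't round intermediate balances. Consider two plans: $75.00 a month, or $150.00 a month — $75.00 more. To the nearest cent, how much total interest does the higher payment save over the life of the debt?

$656.70

Monthly rate r = 13.2%/12 = 1.1% = 0.011.
At $75.00/mo: n = ⌈−ln(1 − rB₀/P)/ln(1+r)⌉ = 58 payments (last $2.88); total interest = total paid − $3,165.00 = $1,112.88.
At $150.00/mo: 25 payments (last $21.18); total interest $456.18.
Interest saved = $1,112.88 − $456.18 = $656.70.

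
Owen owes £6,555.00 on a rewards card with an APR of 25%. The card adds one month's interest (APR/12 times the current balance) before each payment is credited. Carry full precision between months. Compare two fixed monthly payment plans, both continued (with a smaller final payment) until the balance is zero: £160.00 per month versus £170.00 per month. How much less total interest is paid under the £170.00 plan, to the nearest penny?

£1,498.29

Monthly rate r = 25%/12 = 2.08333% = 0.0208333.
At £160.00/mo: n = ⌈−ln(1 − rB₀/P)/ln(1+r)⌉ = 94 payments (last £25.38); total interest = total paid − £6,555.00 = £8,350.38.
At £170.00/mo: 79 payments (last £147.09); total interest £6,852.09.
Interest saved = £8,350.38 − £6,852.09 = £1,498.29.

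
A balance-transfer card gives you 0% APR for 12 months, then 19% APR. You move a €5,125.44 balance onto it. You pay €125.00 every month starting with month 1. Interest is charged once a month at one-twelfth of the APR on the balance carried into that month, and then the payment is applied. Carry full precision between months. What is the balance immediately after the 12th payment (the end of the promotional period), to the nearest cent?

Promo months 1–12 at r₀ = 0%/12 = 0; months 13+ at r₁ = 19%/12 = 0.0158333.
After month 12 (no interest yet): B = €5,125.44 − 12·€125.00 = €3,625.44.

€3,625.44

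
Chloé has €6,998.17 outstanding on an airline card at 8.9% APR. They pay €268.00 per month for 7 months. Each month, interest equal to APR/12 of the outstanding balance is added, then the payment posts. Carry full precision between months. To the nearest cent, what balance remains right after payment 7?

€5,451.42

Monthly rate r = 8.9%/12 = 0.741667% = 0.00741667.
Each month: B ← B·(1+r) − €268.00.
Month 1: interest €51.90; balance after payment €6,782.07.
Month 2: interest €50.30; balance after payment €6,564.37.
Month 3: interest €48.69; balance after payment €6,345.06.
Month 4: interest €47.06; balance after payment €6,124.12.
Month 5: interest €45.42; balance after payment €5,901.54.
Month 6: interest €43.77; balance after payment €5,677.31.
Month 7: interest €42.11; balance after payment €5,451.42.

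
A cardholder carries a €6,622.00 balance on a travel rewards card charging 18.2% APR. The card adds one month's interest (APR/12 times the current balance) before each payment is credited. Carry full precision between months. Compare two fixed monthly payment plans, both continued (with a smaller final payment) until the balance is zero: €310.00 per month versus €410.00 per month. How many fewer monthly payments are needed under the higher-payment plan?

8 fewer payments

Monthly rate r = 18.2%/12 = 1.51667% = 0.0151667.
At €310.00/mo: n = ⌈−ln(1 − rB₀/P)/ln(1+r)⌉ = 27 payments (last €3.30); total interest = total paid − €6,622.00 = €1,441.30.
At €410.00/mo: 19 payments (last €273.99); total interest €1,031.99.
Payments saved = 27 − 19 = 8.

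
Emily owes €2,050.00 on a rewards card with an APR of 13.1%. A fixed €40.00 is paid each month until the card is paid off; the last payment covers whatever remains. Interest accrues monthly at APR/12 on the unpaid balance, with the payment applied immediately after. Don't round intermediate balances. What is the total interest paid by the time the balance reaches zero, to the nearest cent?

€970.26

Monthly rate r = 13.1%/12 = 1.09167% = 0.0109167.
Payoff takes n = ⌈−ln(1 − rB₀/P)/ln(1+r)⌉ = ⌈75.505⌉ = 76 payments; the last is €20.26.
Total paid = 75·€40.00 + €20.26 = €3,020.26.
Total interest = total paid − principal = €3,020.26 − €2,050.00 = €970.26.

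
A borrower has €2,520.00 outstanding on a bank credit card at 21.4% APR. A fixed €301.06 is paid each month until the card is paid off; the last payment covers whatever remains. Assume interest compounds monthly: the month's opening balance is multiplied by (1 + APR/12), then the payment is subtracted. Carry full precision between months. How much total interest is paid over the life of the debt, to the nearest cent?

Monthly rate r = 21.4%/12 = 1.78333% = 0.0178333.
Payoff takes n = ⌈−ln(1 − rB₀/P)/ln(1+r)⌉ = ⌈9.146⌉ = 10 payments; the last is €44.24.
Total paid = 9·€301.06 + €44.24 = €2,753.78.
Total interest = total paid − principal = €2,753.78 − €2,520.00 = €233.78.

€233.78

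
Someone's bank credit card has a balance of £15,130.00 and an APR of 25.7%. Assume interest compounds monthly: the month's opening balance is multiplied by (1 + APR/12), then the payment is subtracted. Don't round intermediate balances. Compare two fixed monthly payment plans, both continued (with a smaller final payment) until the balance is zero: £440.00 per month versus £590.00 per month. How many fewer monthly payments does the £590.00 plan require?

Monthly rate r = 25.7%/12 = 2.14167% = 0.0214167.
At £440.00/mo: n = ⌈−ln(1 − rB₀/P)/ln(1+r)⌉ = 63 payments (last £408.63); total interest = total paid − £15,130.00 = £12,558.63.
At £590.00/mo: 38 payments (last £355.22); total interest £7,055.22.
Payments saved = 63 − 38 = 25.

25 fewer payments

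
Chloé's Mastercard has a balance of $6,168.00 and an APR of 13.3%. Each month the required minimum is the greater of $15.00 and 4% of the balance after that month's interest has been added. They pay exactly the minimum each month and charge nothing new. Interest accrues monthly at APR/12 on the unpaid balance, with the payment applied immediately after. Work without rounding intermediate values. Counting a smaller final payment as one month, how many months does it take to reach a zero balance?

Monthly rate r = 13.3%/12 = 1.10833% = 0.0110833.
While 4% of the post-interest balance exceeds $15.00, each month B ← (B·(1+r))·(1 − 0.04), i.e. B shrinks by the factor (1+r)·0.96 = 0.97064.
This holds for months 1–95. Entering month 96 the balance is $363.64; 4% of the post-interest balance is now below $15.00, so the flat $15.00 minimum applies from here.
From month 96 a fixed $15.00 at rate r clears $363.64 in 29 more payments. Total: 95 + 29 = 124 months.

124 months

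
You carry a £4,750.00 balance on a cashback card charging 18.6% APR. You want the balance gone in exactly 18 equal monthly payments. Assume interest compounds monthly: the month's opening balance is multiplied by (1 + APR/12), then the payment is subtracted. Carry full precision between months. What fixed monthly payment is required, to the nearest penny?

£304.44

Monthly rate r = 18.6%/12 = 1.55% = 0.0155.
Level-payment amortization: P = B₀·r / (1 − (1+r)^(−n)) = 4750.00·0.0155 / (1 − 1.0155^(−18)).
Denominator 1 − (1+r)^(−18) = 0.241839244.
P = 73.625 / 0.241839244 ≈ 304.44.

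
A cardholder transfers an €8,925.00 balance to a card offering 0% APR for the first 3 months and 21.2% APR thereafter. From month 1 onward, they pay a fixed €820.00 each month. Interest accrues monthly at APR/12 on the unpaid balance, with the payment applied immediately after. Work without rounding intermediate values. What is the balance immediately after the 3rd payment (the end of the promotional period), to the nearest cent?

Promo months 1–3 at r₀ = 0%/12 = 0; months 4+ at r₁ = 21.2%/12 = 0.0176667.
After month 3 (no interest yet): B = €8,925.00 − 3·€820.00 = €6,465.00.

€6,465.00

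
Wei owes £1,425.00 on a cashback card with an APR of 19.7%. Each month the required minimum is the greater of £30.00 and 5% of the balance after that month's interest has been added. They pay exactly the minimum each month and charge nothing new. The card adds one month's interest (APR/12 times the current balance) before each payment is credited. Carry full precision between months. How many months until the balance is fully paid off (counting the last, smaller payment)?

50 months

Monthly rate r = 19.7%/12 = 1.64167% = 0.0164167.
While 5% of the post-interest balance exceeds £30.00, each month B ← (B·(1+r))·(1 − 0.05), i.e. B shrinks by the factor (1+r)·0.95 = 0.9656.
This holds for months 1–26. Entering month 27 the balance is £573.45; 5% of the post-interest balance is now below £30.00, so the flat £30.00 minimum applies from here.
From month 27 a fixed £30.00 at rate r clears £573.45 in 24 more payments. Total: 26 + 24 = 50 months.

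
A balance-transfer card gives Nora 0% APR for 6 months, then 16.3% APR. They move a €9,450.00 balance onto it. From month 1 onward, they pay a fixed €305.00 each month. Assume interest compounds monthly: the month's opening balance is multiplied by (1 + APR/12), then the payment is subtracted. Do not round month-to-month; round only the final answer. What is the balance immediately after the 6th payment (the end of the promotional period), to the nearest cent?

€7,620.00

Promo months 1–6 at r₀ = 0%/12 = 0; months 7+ at r₁ = 16.3%/12 = 0.0135833.
After month 6 (no interest yet): B = €9,450.00 − 6·€305.00 = €7,620.00.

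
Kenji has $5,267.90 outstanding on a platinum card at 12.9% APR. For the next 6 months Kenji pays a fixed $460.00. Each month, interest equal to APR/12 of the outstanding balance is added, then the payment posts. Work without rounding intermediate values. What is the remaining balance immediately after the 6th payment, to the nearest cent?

$2,781.70

Monthly rate r = 12.9%/12 = 1.075% = 0.01075.
Each month: B ← B·(1+r) − $460.00.
Month 1: interest $56.63; balance after payment $4,864.53.
Month 2: interest $52.29; balance after payment $4,456.82.
Month 3: interest $47.91; balance after payment $4,044.73.
Month 4: interest $43.48; balance after payment $3,628.22.
Month 5: interest $39.00; balance after payment $3,207.22.
Month 6: interest $34.48; balance after payment $2,781.70.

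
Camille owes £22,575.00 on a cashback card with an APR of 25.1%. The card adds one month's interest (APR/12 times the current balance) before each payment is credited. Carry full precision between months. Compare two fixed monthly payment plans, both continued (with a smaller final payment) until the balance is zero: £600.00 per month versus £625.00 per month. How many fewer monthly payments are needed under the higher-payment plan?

Monthly rate r = 25.1%/12 = 2.09167% = 0.0209167.
At £600.00/mo: n = ⌈−ln(1 − rB₀/P)/ln(1+r)⌉ = 75 payments (last £422.91); total interest = total paid − £22,575.00 = £22,247.91.
At £625.00/mo: 69 payments (last £28.01); total interest £19,953.01.
Payments saved = 75 − 69 = 6.

6 fewer payments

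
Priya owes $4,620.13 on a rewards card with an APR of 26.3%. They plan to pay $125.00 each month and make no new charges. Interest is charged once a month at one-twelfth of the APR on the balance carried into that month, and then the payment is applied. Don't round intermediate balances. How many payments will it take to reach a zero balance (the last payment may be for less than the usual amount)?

Monthly rate r = 26.3%/12 = 2.19167% = 0.0219167.
Recurrence: B ← B·(1+r) − $125.00.
Month 1: interest $101.26; balance after payment $4,596.39.
Month 2: interest $100.74; balance after payment $4,572.13.
Closed form: n = −ln(1 − rB₀/P)/ln(1+r) = −ln(0.18994)/ln(1.02192) ≈ 76.617, so the balance reaches zero during payment 77.

77 months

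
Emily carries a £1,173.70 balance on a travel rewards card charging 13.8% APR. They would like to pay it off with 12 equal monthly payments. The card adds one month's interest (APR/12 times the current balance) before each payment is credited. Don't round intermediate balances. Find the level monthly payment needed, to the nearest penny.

£105.27

Monthly rate r = 13.8%/12 = 1.15% = 0.0115.
Level-payment amortization: P = B₀·r / (1 − (1+r)^(−n)) = 1173.70·0.0115 / (1 − 1.0115^(−12)).
Denominator 1 − (1+r)^(−12) = 0.128215075.
P = 13.4976 / 0.128215075 ≈ 105.27.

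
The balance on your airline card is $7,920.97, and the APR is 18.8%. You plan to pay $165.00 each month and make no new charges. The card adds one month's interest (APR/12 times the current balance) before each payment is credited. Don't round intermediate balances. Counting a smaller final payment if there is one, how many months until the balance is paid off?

Monthly rate r = 18.8%/12 = 1.56667% = 0.0156667.
Recurrence: B ← B·(1+r) − $165.00.
Month 1: interest $124.10; balance after payment $7,880.07.
Month 2: interest $123.45; balance after payment $7,838.52.
Closed form: n = −ln(1 − rB₀/P)/ln(1+r) = −ln(0.24791)/ln(1.01567) ≈ 89.719, so the balance reaches zero during payment 90.

90 payments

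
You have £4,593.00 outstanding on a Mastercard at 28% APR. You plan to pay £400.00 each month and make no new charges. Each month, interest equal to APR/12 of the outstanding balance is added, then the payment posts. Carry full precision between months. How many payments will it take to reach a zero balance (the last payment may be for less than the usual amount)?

Monthly rate r = 28%/12 = 2.33333% = 0.0233333.
Recurrence: B ← B·(1+r) − £400.00.
Month 1: interest £107.17; balance after payment £4,300.17.
Month 2: interest £100.34; balance after payment £4,000.51.
Closed form: n = −ln(1 − rB₀/P)/ln(1+r) = −ln(0.73208)/ln(1.02333) ≈ 13.521, so the balance reaches zero during payment 14.

14 months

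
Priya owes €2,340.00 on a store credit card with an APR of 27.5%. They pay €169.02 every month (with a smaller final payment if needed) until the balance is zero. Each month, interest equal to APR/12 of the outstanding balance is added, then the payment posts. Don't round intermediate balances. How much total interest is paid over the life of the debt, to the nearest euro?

Monthly rate r = 27.5%/12 = 2.29167% = 0.0229167.
Payoff takes n = ⌈−ln(1 − rB₀/P)/ln(1+r)⌉ = ⌈16.844⌉ = 17 payments; the last is €142.94.
Total paid = 16·€169.02 + €142.94 = €2,847.26.
Total interest = total paid − principal = €2,847.26 − €2,340.00 = €507.26.

€507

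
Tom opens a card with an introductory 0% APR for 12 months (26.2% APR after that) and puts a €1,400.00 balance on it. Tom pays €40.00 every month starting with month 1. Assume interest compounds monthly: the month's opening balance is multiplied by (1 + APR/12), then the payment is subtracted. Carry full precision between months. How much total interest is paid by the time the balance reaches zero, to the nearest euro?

Promo months 1–12 at r₀ = 0%/12 = 0; months 13+ at r₁ = 26.2%/12 = 0.0218333.
After month 12 (no interest yet): B = €1,400.00 − 12·€40.00 = €920.00.
Then at r₁ with €40.00/mo: n₂ = −ln(1 − r₁·B/P)/ln(1+r₁) ≈ 32.29 → 33 more payments.
Total paid = 44·€40.00 + €11.83 = €1,771.83; interest = €1,771.83 − €1,400.00 = €371.83.

€372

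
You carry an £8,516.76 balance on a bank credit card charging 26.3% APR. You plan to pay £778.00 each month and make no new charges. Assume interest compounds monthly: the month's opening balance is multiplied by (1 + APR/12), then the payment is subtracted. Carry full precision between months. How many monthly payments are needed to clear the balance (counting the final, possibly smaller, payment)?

Monthly rate r = 26.3%/12 = 2.19167% = 0.0219167.
Recurrence: B ← B·(1+r) − £778.00.
Month 1: interest £186.66; balance after payment £7,925.42.
Month 2: interest £173.70; balance after payment £7,321.12.
Closed form: n = −ln(1 − rB₀/P)/ln(1+r) = −ln(0.76008)/ln(1.02192) ≈ 12.654, so the balance reaches zero during payment 13.

13 payments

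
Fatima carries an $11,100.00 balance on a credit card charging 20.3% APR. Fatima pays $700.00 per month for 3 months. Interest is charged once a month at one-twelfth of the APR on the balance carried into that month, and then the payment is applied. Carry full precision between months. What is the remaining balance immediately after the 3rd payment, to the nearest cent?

Monthly rate r = 20.3%/12 = 1.69167% = 0.0169167.
Each month: B ← B·(1+r) − $700.00.
Month 1: interest $187.78; balance after payment $10,587.77.
Month 2: interest $179.11; balance after payment $10,066.88.
Month 3: interest $170.30; balance after payment $9,537.18.

$9,537.18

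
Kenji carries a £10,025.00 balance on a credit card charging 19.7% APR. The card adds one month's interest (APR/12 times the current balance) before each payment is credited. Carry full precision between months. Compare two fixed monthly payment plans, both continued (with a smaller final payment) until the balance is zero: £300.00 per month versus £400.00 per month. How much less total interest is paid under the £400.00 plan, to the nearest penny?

Monthly rate r = 19.7%/12 = 1.64167% = 0.0164167.
At £300.00/mo: n = ⌈−ln(1 − rB₀/P)/ln(1+r)⌉ = 49 payments (last £254.16); total interest = total paid − £10,025.00 = £4,629.16.
At £400.00/mo: 33 payments (last £222.21); total interest £2,997.21.
Interest saved = £4,629.16 − £2,997.21 = £1,631.95.

£1,631.95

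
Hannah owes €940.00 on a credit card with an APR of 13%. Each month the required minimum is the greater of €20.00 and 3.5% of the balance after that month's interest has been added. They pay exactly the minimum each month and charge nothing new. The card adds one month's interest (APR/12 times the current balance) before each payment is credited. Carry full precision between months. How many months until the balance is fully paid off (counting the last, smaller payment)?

Monthly rate r = 13%/12 = 1.08333% = 0.0108333.
While 3.5% of the post-interest balance exceeds €20.00, each month B ← (B·(1+r))·(1 − 0.035), i.e. B shrinks by the factor (1+r)·0.965 = 0.97545.
This holds for months 1–21. Entering month 22 the balance is €557.79; 3.5% of the post-interest balance is now below €20.00, so the flat €20.00 minimum applies from here.
From month 22 a fixed €20.00 at rate r clears €557.79 in 34 more payments. Total: 21 + 34 = 55 months.

55 months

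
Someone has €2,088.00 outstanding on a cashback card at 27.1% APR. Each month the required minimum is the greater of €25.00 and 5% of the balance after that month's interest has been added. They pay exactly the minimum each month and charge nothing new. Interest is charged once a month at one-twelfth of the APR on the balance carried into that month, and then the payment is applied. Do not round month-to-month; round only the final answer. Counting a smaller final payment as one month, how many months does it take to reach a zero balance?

Monthly rate r = 27.1%/12 = 2.25833% = 0.0225833.
While 5% of the post-interest balance exceeds €25.00, each month B ← (B·(1+r))·(1 − 0.05), i.e. B shrinks by the factor (1+r)·0.95 = 0.97145.
This holds for months 1–51. Entering month 52 the balance is €476.73; 5% of the post-interest balance is now below €25.00, so the flat €25.00 minimum applies from here.
From month 52 a fixed €25.00 at rate r clears €476.73 in 26 more payments. Total: 51 + 26 = 77 months.

77 months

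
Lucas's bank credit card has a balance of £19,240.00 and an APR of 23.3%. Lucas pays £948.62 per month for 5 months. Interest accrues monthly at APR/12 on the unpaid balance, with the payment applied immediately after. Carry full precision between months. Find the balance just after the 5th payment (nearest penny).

Monthly rate r = 23.3%/12 = 1.94167% = 0.0194167.
Each month: B ← B·(1+r) − £948.62.
Month 1: interest £373.58; balance after payment £18,664.96.
Month 2: interest £362.41; balance after payment £18,078.75.
Month 3: interest £351.03; balance after payment £17,481.16.
Month 4: interest £339.43; balance after payment £16,871.96.
Month 5: interest £327.60; balance after payment £16,250.94.

£16,250.94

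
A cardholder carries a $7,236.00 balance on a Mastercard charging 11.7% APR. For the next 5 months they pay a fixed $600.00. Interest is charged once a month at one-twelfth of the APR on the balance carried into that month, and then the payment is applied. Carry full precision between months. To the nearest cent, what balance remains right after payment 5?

Monthly rate r = 11.7%/12 = 0.975% = 0.00975.
Each month: B ← B·(1+r) − $600.00.
Month 1: interest $70.55; balance after payment $6,706.55.
Month 2: interest $65.39; balance after payment $6,171.94.
Month 3: interest $60.18; balance after payment $5,632.12.
Month 4: interest $54.91; balance after payment $5,087.03.
Month 5: interest $49.60; balance after payment $4,536.63.

$4,536.63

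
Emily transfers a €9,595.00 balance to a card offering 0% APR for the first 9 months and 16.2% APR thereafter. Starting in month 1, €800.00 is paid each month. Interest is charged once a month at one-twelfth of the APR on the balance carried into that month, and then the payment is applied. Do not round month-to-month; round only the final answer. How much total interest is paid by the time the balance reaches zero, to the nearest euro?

€67

Promo months 1–9 at r₀ = 0%/12 = 0; months 10+ at r₁ = 16.2%/12 = 0.0135.
After month 9 (no interest yet): B = €9,595.00 − 9·€800.00 = €2,395.00.
Then at r₁ with €800.00/mo: n₂ = −ln(1 − r₁·B/P)/ln(1+r₁) ≈ 3.08 → 4 more payments.
Total paid = 12·€800.00 + €61.59 = €9,661.59; interest = €9,661.59 − €9,595.00 = €66.59.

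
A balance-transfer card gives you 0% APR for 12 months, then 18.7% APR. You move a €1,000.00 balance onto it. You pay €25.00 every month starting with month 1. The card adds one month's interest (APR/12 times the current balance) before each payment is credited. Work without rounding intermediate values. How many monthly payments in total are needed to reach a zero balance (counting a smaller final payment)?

50 payments

Promo months 1–12 at r₀ = 0%/12 = 0; months 13+ at r₁ = 18.7%/12 = 0.0155833.
After month 12 (no interest yet): B = €1,000.00 − 12·€25.00 = €700.00.
Then at r₁ with €25.00/mo: n₂ = −ln(1 − r₁·B/P)/ln(1+r₁) ≈ 37.07 → 38 more payments.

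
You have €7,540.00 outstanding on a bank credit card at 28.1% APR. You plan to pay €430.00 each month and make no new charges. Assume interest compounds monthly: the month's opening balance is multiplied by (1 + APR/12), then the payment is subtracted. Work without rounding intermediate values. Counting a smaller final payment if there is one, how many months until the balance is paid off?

Monthly rate r = 28.1%/12 = 2.34167% = 0.0234167.
Recurrence: B ← B·(1+r) − €430.00.
Month 1: interest €176.56; balance after payment €7,286.56.
Month 2: interest €170.63; balance after payment €7,027.19.
Closed form: n = −ln(1 − rB₀/P)/ln(1+r) = −ln(0.58939)/ln(1.02342) ≈ 22.840, so the balance reaches zero during payment 23.

23 payments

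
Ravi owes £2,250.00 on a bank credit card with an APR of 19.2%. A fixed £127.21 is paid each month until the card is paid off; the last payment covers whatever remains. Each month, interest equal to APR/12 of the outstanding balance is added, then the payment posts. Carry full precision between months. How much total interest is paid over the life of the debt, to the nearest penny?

£416.12

Monthly rate r = 19.2%/12 = 1.6% = 0.016.
Payoff takes n = ⌈−ln(1 − rB₀/P)/ln(1+r)⌉ = ⌈20.958⌉ = 21 payments; the last is £121.92.
Total paid = 20·£127.21 + £121.92 = £2,666.12.
Total interest = total paid − principal = £2,666.12 − £2,250.00 = £416.12.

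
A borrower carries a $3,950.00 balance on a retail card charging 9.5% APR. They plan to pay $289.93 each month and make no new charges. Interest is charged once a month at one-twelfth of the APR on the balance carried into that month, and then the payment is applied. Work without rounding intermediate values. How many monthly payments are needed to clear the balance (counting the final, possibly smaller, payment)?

Monthly rate r = 9.5%/12 = 0.791667% = 0.00791667.
Recurrence: B ← B·(1+r) − $289.93.
Month 1: interest $31.27; balance after payment $3,691.34.
Month 2: interest $29.22; balance after payment $3,430.63.
Closed form: n = −ln(1 − rB₀/P)/ln(1+r) = −ln(0.89214)/ln(1.00792) ≈ 14.473, so the balance reaches zero during payment 15.

15 payments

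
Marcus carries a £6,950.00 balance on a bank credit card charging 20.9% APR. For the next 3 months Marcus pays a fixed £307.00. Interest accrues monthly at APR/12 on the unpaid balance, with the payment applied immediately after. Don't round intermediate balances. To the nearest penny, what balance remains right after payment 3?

£6,382.36

Monthly rate r = 20.9%/12 = 1.74167% = 0.0174167.
Each month: B ← B·(1+r) − £307.00.
Month 1: interest £121.05; balance after payment £6,764.05.
Month 2: interest £117.81; balance after payment £6,574.85.
Month 3: interest £114.51; balance after payment £6,382.36.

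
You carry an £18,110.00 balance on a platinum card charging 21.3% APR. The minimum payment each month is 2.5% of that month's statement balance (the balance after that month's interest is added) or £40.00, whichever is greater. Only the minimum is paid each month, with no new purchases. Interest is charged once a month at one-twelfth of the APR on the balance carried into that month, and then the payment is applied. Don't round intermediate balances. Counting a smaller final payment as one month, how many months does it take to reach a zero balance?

385 months

Monthly rate r = 21.3%/12 = 1.775% = 0.01775.
While 2.5% of the post-interest balance exceeds £40.00, each month B ← (B·(1+r))·(1 − 0.025), i.e. B shrinks by the factor (1+r)·0.975 = 0.99231.
This holds for months 1–317. Entering month 318 the balance is £1,565.36; 2.5% of the post-interest balance is now below £40.00, so the flat £40.00 minimum applies from here.
From month 318 a fixed £40.00 at rate r clears £1,565.36 in 68 more payments. Total: 317 + 68 = 385 months.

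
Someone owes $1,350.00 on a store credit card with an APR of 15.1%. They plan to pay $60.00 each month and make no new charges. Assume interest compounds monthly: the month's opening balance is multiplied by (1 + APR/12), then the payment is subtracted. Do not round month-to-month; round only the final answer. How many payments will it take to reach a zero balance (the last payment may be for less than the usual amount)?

27 payments

Monthly rate r = 15.1%/12 = 1.25833% = 0.0125833.
Recurrence: B ← B·(1+r) − $60.00.
Month 1: interest $16.99; balance after payment $1,306.99.
Month 2: interest $16.45; balance after payment $1,263.43.
Closed form: n = −ln(1 − rB₀/P)/ln(1+r) = −ln(0.71687)/ln(1.01258) ≈ 26.618, so the balance reaches zero during payment 27.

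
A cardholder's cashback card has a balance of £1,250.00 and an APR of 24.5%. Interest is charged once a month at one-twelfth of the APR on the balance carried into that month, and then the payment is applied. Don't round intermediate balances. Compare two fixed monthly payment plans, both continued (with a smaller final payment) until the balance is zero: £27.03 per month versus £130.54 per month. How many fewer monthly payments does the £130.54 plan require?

Monthly rate r = 24.5%/12 = 2.04167% = 0.0204167.
At £27.03/mo: n = ⌈−ln(1 − rB₀/P)/ln(1+r)⌉ = 143 payments (last £20.67); total interest = total paid − £1,250.00 = £2,608.93.
At £130.54/mo: 11 payments (last £99.87); total interest £155.27.
Payments saved = 143 − 11 = 132.

132 fewer payments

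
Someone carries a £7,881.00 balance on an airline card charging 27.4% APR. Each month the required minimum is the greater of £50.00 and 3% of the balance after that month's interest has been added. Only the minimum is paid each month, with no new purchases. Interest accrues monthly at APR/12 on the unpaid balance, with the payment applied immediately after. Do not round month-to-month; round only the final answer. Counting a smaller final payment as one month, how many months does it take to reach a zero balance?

Monthly rate r = 27.4%/12 = 2.28333% = 0.0228333.
While 3% of the post-interest balance exceeds £50.00, each month B ← (B·(1+r))·(1 − 0.03), i.e. B shrinks by the factor (1+r)·0.97 = 0.99215.
This holds for months 1–200. Entering month 201 the balance is £1,628.93; 3% of the post-interest balance is now below £50.00, so the flat £50.00 minimum applies from here.
From month 201 a fixed £50.00 at rate r clears £1,628.93 in 61 more payments. Total: 200 + 61 = 261 months.

261 months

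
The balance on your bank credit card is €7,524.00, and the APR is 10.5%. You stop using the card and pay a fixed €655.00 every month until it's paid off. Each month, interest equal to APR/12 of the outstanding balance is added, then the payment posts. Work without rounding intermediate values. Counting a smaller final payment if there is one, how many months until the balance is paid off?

Monthly rate r = 10.5%/12 = 0.875% = 0.00875.
Recurrence: B ← B·(1+r) − €655.00.
Month 1: interest €65.84; balance after payment €6,934.84.
Month 2: interest €60.68; balance after payment €6,340.51.
Closed form: n = −ln(1 − rB₀/P)/ln(1+r) = −ln(0.89949)/ln(1.00875) ≈ 12.159, so the balance reaches zero during payment 13.

13 months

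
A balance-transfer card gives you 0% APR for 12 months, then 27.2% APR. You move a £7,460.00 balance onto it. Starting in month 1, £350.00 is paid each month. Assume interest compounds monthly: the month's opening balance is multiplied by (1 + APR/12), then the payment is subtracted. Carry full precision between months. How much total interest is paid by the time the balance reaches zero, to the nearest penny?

£444.11

Promo months 1–12 at r₀ = 0%/12 = 0; months 13+ at r₁ = 27.2%/12 = 0.0226667.
After month 12 (no interest yet): B = £7,460.00 − 12·£350.00 = £3,260.00.
Then at r₁ with £350.00/mo: n₂ = −ln(1 − r₁·B/P)/ln(1+r₁) ≈ 10.58 → 11 more payments.
Total paid = 22·£350.00 + £204.11 = £7,904.11; interest = £7,904.11 − £7,460.00 = £444.11.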